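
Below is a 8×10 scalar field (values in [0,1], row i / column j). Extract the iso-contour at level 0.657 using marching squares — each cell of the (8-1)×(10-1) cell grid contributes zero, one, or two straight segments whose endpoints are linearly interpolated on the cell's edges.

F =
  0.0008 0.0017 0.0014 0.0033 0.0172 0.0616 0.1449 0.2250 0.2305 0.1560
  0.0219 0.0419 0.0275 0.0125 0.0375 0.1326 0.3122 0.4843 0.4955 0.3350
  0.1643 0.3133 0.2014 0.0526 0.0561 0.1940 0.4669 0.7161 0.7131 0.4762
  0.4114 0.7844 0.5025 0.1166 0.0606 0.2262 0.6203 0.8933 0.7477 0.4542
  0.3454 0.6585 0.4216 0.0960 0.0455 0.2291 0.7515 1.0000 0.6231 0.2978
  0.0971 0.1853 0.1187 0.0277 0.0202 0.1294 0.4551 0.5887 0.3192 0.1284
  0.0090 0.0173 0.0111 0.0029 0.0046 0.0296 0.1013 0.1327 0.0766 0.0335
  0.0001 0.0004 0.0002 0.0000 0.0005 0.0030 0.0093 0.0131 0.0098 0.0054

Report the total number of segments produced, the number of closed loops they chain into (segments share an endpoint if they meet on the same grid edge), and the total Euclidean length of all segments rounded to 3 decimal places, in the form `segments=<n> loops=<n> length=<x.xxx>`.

cell (1,6): code 0100 → (1.745,7.000)–(2.000,6.763)
cell (1,7): code 1100 → (1.742,8.000)–(1.745,7.000)
cell (1,8): code 1000 → (2.000,8.237)–(1.742,8.000)
cell (2,0): code 0100 → (2.730,1.000)–(3.000,0.658)
cell (2,1): code 1000 → (3.000,1.452)–(2.730,1.000)
cell (2,6): code 0110 → (2.000,6.763)–(3.000,6.134)
cell (2,8): code 1001 → (3.000,8.309)–(2.000,8.237)
cell (3,0): code 0110 → (3.000,0.658)–(4.000,0.995)
cell (3,1): code 1001 → (4.000,1.006)–(3.000,1.452)
cell (3,5): code 0100 → (3.280,6.000)–(4.000,5.819)
cell (3,6): code 1110 → (3.000,6.134)–(3.280,6.000)
cell (3,7): code 1011 → (4.000,7.910)–(3.728,8.000)
cell (3,8): code 0001 → (3.728,8.000)–(3.000,8.309)
cell (4,0): code 0010 → (4.000,0.995)–(4.003,1.000)
cell (4,1): code 0001 → (4.003,1.000)–(4.000,1.006)
cell (4,5): code 0010 → (4.000,5.819)–(4.319,6.000)
cell (4,6): code 0011 → (4.319,6.000)–(4.834,7.000)
cell (4,7): code 0001 → (4.834,7.000)–(4.000,7.910)
total: 18 segments, chained into 2 closed loop(s), length Σ = 11.863222

segments=18 loops=2 length=11.863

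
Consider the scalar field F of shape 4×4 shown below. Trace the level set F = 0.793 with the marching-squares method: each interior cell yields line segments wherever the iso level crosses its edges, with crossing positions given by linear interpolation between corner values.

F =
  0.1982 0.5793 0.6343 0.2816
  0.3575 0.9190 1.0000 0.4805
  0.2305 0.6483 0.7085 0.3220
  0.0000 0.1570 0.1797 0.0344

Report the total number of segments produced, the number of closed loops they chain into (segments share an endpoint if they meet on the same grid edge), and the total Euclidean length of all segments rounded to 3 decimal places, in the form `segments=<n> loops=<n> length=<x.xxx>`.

segments=6 loops=1 length=4.505

cell (0,0): code 0100 → (0.629,1.000)–(1.000,0.776)
cell (0,1): code 1100 → (0.434,2.000)–(0.629,1.000)
cell (0,2): code 1000 → (1.000,2.398)–(0.434,2.000)
cell (1,0): code 0010 → (1.000,0.776)–(1.465,1.000)
cell (1,1): code 0011 → (1.465,1.000)–(1.710,2.000)
cell (1,2): code 0001 → (1.710,2.000)–(1.000,2.398)
total: 6 segments, chained into 1 closed loop(s), length Σ = 4.505087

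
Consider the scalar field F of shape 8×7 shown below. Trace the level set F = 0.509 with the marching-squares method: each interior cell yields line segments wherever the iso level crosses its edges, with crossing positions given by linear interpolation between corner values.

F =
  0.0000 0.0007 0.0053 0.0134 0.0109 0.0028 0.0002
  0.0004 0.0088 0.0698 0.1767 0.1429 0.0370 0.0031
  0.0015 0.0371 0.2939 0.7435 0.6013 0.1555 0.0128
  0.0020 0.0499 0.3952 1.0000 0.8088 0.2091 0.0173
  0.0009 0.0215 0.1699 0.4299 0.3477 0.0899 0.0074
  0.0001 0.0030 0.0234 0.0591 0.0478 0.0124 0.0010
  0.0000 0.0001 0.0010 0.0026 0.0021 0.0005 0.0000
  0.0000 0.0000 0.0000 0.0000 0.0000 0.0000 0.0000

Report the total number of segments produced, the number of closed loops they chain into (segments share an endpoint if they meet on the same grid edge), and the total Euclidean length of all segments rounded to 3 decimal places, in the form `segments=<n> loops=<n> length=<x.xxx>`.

segments=8 loops=1 length=7.086

cell (1,2): code 0100 → (1.586,3.000)–(2.000,2.478)
cell (1,3): code 1100 → (1.799,4.000)–(1.586,3.000)
cell (1,4): code 1000 → (2.000,4.207)–(1.799,4.000)
cell (2,2): code 0110 → (2.000,2.478)–(3.000,2.188)
cell (2,4): code 1001 → (3.000,4.500)–(2.000,4.207)
cell (3,2): code 0010 → (3.000,2.188)–(3.861,3.000)
cell (3,3): code 0011 → (3.861,3.000)–(3.650,4.000)
cell (3,4): code 0001 → (3.650,4.000)–(3.000,4.500)
total: 8 segments, chained into 1 closed loop(s), length Σ = 7.085888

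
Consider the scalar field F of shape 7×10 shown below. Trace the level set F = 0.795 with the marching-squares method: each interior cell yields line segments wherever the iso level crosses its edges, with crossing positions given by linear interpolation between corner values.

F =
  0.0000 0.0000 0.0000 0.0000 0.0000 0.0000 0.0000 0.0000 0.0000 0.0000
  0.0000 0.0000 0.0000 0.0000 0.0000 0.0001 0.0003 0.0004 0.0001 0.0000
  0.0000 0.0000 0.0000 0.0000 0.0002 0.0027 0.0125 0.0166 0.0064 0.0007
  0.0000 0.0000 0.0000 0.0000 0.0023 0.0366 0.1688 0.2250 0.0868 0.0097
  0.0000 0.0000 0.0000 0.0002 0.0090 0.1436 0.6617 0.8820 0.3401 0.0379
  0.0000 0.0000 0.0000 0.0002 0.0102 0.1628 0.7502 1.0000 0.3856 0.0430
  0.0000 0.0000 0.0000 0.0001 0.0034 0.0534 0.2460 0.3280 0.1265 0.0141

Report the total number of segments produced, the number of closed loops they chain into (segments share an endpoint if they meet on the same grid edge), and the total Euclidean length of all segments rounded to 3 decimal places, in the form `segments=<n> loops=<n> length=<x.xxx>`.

segments=6 loops=1 length=4.054

cell (3,6): code 0100 → (3.868,7.000)–(4.000,6.605)
cell (3,7): code 1000 → (4.000,7.161)–(3.868,7.000)
cell (4,6): code 0110 → (4.000,6.605)–(5.000,6.179)
cell (4,7): code 1001 → (5.000,7.334)–(4.000,7.161)
cell (5,6): code 0010 → (5.000,6.179)–(5.305,7.000)
cell (5,7): code 0001 → (5.305,7.000)–(5.000,7.334)
total: 6 segments, chained into 1 closed loop(s), length Σ = 4.053982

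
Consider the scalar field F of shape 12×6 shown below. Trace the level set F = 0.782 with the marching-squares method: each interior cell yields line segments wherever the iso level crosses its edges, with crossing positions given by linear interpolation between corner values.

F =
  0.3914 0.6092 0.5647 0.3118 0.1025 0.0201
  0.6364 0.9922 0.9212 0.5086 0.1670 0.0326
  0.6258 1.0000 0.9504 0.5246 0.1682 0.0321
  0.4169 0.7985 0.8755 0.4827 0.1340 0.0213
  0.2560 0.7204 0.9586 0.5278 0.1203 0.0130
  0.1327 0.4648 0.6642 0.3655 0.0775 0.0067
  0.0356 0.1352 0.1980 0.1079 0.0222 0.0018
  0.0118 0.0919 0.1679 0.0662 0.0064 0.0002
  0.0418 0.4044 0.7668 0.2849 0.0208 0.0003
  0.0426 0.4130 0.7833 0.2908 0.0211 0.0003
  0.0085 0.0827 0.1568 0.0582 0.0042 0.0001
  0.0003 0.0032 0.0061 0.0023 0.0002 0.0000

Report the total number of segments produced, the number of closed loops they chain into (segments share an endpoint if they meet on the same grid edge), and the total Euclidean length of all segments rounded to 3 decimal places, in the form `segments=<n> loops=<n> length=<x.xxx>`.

cell (0,0): code 0100 → (0.451,1.000)–(1.000,0.409)
cell (0,1): code 1100 → (0.610,2.000)–(0.451,1.000)
cell (0,2): code 1000 → (1.000,2.337)–(0.610,2.000)
cell (1,0): code 0110 → (1.000,0.409)–(2.000,0.417)
cell (1,2): code 1001 → (2.000,2.395)–(1.000,2.337)
cell (2,0): code 0110 → (2.000,0.417)–(3.000,0.957)
cell (2,2): code 1001 → (3.000,2.238)–(2.000,2.395)
cell (3,0): code 0010 → (3.000,0.957)–(3.211,1.000)
cell (3,1): code 0111 → (3.211,1.000)–(4.000,1.259)
cell (3,2): code 1001 → (4.000,2.410)–(3.000,2.238)
cell (4,1): code 0010 → (4.000,1.259)–(4.600,2.000)
cell (4,2): code 0001 → (4.600,2.000)–(4.000,2.410)
cell (8,1): code 0100 → (8.921,2.000)–(9.000,1.996)
cell (8,2): code 1000 → (9.000,2.003)–(8.921,2.000)
cell (9,1): code 0010 → (9.000,1.996)–(9.002,2.000)
cell (9,2): code 0001 → (9.002,2.000)–(9.000,2.003)
total: 16 segments, chained into 2 closed loop(s), length Σ = 10.390796

segments=16 loops=2 length=10.391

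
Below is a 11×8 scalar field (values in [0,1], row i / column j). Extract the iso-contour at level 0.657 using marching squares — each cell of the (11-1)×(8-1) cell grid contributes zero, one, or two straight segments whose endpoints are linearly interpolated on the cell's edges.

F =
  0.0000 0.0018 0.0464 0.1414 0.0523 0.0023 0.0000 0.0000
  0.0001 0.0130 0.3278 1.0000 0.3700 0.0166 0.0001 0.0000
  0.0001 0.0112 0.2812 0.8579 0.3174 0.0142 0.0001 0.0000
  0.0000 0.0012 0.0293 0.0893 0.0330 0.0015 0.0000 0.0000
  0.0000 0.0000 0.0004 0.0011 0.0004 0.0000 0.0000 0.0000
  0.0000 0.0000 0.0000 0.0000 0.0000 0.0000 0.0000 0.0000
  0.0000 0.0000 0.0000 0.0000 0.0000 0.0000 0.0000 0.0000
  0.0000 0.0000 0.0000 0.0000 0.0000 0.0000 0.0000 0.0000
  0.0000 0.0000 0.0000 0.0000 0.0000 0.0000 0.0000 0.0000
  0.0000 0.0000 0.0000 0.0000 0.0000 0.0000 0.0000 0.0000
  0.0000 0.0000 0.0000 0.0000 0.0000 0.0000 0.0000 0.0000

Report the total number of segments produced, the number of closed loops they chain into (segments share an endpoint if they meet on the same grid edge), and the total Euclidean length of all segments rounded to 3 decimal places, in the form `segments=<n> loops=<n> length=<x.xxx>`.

cell (0,2): code 0100 → (0.601,3.000)–(1.000,2.490)
cell (0,3): code 1000 → (1.000,3.544)–(0.601,3.000)
cell (1,2): code 0110 → (1.000,2.490)–(2.000,2.652)
cell (1,3): code 1001 → (2.000,3.372)–(1.000,3.544)
cell (2,2): code 0010 → (2.000,2.652)–(2.261,3.000)
cell (2,3): code 0001 → (2.261,3.000)–(2.000,3.372)
total: 6 segments, chained into 1 closed loop(s), length Σ = 4.241080

segments=6 loops=1 length=4.241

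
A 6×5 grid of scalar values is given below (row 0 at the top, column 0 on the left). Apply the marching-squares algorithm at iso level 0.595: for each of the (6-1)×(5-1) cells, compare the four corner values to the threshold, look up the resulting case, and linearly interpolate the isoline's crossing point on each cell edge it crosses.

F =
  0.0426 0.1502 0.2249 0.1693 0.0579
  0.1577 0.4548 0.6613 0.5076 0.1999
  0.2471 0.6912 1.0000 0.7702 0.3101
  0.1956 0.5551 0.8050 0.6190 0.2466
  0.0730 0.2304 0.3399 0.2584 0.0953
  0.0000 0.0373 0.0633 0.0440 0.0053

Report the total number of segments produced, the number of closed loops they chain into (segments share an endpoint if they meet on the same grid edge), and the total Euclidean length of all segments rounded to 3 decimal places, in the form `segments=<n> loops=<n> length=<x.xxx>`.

cell (0,1): code 0100 → (0.848,2.000)–(1.000,1.679)
cell (0,2): code 1000 → (1.000,2.431)–(0.848,2.000)
cell (1,0): code 0100 → (1.593,1.000)–(2.000,0.783)
cell (1,1): code 1110 → (1.000,1.679)–(1.593,1.000)
cell (1,2): code 1101 → (1.333,3.000)–(1.000,2.431)
cell (1,3): code 1000 → (2.000,3.381)–(1.333,3.000)
cell (2,0): code 0010 → (2.000,0.783)–(2.707,1.000)
cell (2,1): code 0111 → (2.707,1.000)–(3.000,1.160)
cell (2,3): code 1001 → (3.000,3.064)–(2.000,3.381)
cell (3,1): code 0010 → (3.000,1.160)–(3.452,2.000)
cell (3,2): code 0011 → (3.452,2.000)–(3.067,3.000)
cell (3,3): code 0001 → (3.067,3.000)–(3.000,3.064)
total: 12 segments, chained into 1 closed loop(s), length Σ = 7.842175

segments=12 loops=1 length=7.842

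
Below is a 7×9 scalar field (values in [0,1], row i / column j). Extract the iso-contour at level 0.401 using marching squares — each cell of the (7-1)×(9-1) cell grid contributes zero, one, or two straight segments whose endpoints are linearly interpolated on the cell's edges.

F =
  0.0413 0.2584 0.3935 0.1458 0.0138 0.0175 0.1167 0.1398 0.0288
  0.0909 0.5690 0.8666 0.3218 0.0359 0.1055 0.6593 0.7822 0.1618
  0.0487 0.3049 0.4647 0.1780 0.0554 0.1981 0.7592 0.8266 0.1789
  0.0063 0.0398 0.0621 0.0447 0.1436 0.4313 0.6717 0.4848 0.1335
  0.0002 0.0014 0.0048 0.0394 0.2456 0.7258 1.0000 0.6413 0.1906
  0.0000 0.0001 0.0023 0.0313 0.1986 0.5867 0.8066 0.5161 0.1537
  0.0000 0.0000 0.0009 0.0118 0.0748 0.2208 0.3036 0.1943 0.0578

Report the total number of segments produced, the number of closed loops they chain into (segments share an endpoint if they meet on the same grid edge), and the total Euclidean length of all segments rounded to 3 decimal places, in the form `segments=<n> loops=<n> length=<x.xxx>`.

segments=24 loops=2 length=20.645

cell (0,0): code 0100 → (0.459,1.000)–(1.000,0.649)
cell (0,1): code 1100 → (0.016,2.000)–(0.459,1.000)
cell (0,2): code 1000 → (1.000,2.855)–(0.016,2.000)
cell (0,5): code 0100 → (0.524,6.000)–(1.000,5.534)
cell (0,6): code 1100 → (0.407,7.000)–(0.524,6.000)
cell (0,7): code 1000 → (1.000,7.614)–(0.407,7.000)
cell (1,0): code 0010 → (1.000,0.649)–(1.636,1.000)
cell (1,1): code 0111 → (1.636,1.000)–(2.000,1.601)
cell (1,2): code 1001 → (2.000,2.222)–(1.000,2.855)
cell (1,5): code 0110 → (1.000,5.534)–(2.000,5.362)
cell (1,7): code 1001 → (2.000,7.657)–(1.000,7.614)
cell (2,1): code 0010 → (2.000,1.601)–(2.158,2.000)
cell (2,2): code 0001 → (2.158,2.000)–(2.000,2.222)
cell (2,4): code 0100 → (2.870,5.000)–(3.000,4.895)
cell (2,5): code 1110 → (2.000,5.362)–(2.870,5.000)
cell (2,7): code 1001 → (3.000,7.239)–(2.000,7.657)
cell (3,4): code 0110 → (3.000,4.895)–(4.000,4.324)
cell (3,7): code 1001 → (4.000,7.533)–(3.000,7.239)
cell (4,4): code 0110 → (4.000,4.324)–(5.000,4.522)
cell (4,7): code 1001 → (5.000,7.318)–(4.000,7.533)
cell (5,4): code 0010 → (5.000,4.522)–(5.508,5.000)
cell (5,5): code 0011 → (5.508,5.000)–(5.806,6.000)
cell (5,6): code 0011 → (5.806,6.000)–(5.358,7.000)
cell (5,7): code 0001 → (5.358,7.000)–(5.000,7.318)
total: 24 segments, chained into 2 closed loop(s), length Σ = 20.645411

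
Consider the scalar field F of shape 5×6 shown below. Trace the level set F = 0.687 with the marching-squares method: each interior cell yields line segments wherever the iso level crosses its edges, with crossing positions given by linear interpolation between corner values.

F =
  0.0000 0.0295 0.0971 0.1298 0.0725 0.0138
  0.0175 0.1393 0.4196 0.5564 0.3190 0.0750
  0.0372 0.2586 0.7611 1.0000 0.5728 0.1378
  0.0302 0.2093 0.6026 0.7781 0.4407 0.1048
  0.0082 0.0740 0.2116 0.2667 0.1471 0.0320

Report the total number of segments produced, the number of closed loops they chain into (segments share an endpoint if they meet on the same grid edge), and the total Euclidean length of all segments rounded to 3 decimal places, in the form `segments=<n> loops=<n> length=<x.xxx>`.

segments=8 loops=1 length=5.574

cell (1,1): code 0100 → (1.783,2.000)–(2.000,1.853)
cell (1,2): code 1100 → (1.294,3.000)–(1.783,2.000)
cell (1,3): code 1000 → (2.000,3.733)–(1.294,3.000)
cell (2,1): code 0010 → (2.000,1.853)–(2.468,2.000)
cell (2,2): code 0111 → (2.468,2.000)–(3.000,2.481)
cell (2,3): code 1001 → (3.000,3.270)–(2.000,3.733)
cell (3,2): code 0010 → (3.000,2.481)–(3.178,3.000)
cell (3,3): code 0001 → (3.178,3.000)–(3.000,3.270)
total: 8 segments, chained into 1 closed loop(s), length Σ = 5.574376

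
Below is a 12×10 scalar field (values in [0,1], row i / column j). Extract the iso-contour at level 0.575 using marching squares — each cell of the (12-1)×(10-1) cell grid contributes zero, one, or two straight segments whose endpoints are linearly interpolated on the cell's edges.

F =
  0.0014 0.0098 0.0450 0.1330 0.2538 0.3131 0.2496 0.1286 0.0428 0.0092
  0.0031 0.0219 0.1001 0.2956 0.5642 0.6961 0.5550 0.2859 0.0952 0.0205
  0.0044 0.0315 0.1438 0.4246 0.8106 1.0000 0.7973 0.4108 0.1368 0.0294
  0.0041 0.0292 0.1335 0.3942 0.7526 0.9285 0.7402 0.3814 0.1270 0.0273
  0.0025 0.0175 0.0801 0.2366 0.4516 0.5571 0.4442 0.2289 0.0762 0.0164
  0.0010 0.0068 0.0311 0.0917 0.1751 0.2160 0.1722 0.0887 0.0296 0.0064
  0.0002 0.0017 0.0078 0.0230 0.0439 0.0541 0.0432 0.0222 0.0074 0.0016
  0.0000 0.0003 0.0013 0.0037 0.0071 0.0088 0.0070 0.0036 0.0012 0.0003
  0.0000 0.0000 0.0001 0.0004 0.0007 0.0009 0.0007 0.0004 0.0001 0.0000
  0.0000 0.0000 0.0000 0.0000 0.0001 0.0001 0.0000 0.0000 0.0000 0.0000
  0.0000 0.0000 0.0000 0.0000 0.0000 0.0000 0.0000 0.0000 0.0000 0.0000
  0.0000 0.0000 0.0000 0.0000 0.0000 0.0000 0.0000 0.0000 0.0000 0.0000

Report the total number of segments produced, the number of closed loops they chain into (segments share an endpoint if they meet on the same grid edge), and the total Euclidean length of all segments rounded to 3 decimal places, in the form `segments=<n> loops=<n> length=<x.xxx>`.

cell (0,4): code 0100 → (0.684,5.000)–(1.000,4.082)
cell (0,5): code 1000 → (1.000,5.858)–(0.684,5.000)
cell (1,3): code 0100 → (1.044,4.000)–(2.000,3.390)
cell (1,4): code 1110 → (1.000,4.082)–(1.044,4.000)
cell (1,5): code 1101 → (1.083,6.000)–(1.000,5.858)
cell (1,6): code 1000 → (2.000,6.575)–(1.083,6.000)
cell (2,3): code 0110 → (2.000,3.390)–(3.000,3.504)
cell (2,6): code 1001 → (3.000,6.460)–(2.000,6.575)
cell (3,3): code 0010 → (3.000,3.504)–(3.590,4.000)
cell (3,4): code 0011 → (3.590,4.000)–(3.952,5.000)
cell (3,5): code 0011 → (3.952,5.000)–(3.558,6.000)
cell (3,6): code 0001 → (3.558,6.000)–(3.000,6.460)
total: 12 segments, chained into 1 closed loop(s), length Σ = 10.005096

segments=12 loops=1 length=10.005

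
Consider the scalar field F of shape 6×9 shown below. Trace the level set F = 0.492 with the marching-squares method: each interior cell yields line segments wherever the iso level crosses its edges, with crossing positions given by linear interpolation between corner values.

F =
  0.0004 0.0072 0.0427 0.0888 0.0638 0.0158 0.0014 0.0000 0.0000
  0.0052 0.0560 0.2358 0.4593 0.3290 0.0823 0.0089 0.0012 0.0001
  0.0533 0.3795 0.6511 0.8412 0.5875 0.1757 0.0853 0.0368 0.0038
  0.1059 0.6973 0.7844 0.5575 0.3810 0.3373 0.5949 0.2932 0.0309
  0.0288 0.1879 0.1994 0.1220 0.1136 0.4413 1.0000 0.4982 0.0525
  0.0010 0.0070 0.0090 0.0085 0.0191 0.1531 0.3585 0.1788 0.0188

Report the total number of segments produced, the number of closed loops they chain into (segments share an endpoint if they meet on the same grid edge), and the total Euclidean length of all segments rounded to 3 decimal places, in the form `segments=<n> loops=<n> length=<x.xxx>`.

cell (1,1): code 0100 → (1.617,2.000)–(2.000,1.414)
cell (1,2): code 1100 → (1.086,3.000)–(1.617,2.000)
cell (1,3): code 1100 → (1.631,4.000)–(1.086,3.000)
cell (1,4): code 1000 → (2.000,4.232)–(1.631,4.000)
cell (2,0): code 0100 → (2.354,1.000)–(3.000,0.653)
cell (2,1): code 1110 → (2.000,1.414)–(2.354,1.000)
cell (2,3): code 1011 → (3.000,3.371)–(2.462,4.000)
cell (2,4): code 0001 → (2.462,4.000)–(2.000,4.232)
cell (2,5): code 0100 → (2.798,6.000)–(3.000,5.601)
cell (2,6): code 1000 → (3.000,6.341)–(2.798,6.000)
cell (3,0): code 0010 → (3.000,0.653)–(3.403,1.000)
cell (3,1): code 0011 → (3.403,1.000)–(3.500,2.000)
cell (3,2): code 0011 → (3.500,2.000)–(3.150,3.000)
cell (3,3): code 0001 → (3.150,3.000)–(3.000,3.371)
cell (3,5): code 0110 → (3.000,5.601)–(4.000,5.091)
cell (3,6): code 1101 → (3.970,7.000)–(3.000,6.341)
cell (3,7): code 1000 → (4.000,7.014)–(3.970,7.000)
cell (4,5): code 0010 → (4.000,5.091)–(4.792,6.000)
cell (4,6): code 0011 → (4.792,6.000)–(4.019,7.000)
cell (4,7): code 0001 → (4.019,7.000)–(4.000,7.014)
total: 20 segments, chained into 2 closed loop(s), length Σ = 14.691941

segments=20 loops=2 length=14.692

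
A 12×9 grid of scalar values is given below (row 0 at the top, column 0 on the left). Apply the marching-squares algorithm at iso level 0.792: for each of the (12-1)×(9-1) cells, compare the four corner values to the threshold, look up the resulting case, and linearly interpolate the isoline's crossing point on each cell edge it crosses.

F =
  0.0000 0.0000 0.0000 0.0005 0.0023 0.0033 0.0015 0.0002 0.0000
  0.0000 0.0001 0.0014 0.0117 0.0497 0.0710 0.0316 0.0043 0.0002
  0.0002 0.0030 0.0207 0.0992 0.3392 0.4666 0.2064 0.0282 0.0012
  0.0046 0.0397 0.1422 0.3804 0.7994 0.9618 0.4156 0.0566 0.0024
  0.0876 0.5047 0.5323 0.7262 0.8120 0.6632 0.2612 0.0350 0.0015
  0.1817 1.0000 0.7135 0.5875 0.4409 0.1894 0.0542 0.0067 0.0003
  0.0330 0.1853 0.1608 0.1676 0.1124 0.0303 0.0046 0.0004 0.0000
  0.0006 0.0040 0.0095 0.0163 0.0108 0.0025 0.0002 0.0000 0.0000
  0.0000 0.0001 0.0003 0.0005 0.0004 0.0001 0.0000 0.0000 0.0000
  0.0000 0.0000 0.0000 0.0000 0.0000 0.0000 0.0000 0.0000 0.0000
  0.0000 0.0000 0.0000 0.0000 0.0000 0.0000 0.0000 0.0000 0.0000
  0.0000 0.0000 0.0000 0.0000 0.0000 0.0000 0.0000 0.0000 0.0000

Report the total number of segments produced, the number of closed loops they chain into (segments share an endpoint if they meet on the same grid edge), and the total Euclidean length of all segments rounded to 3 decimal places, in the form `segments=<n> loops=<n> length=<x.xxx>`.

segments=12 loops=2 length=7.020

cell (2,3): code 0100 → (2.984,4.000)–(3.000,3.982)
cell (2,4): code 1100 → (2.657,5.000)–(2.984,4.000)
cell (2,5): code 1000 → (3.000,5.311)–(2.657,5.000)
cell (3,3): code 0110 → (3.000,3.982)–(4.000,3.767)
cell (3,4): code 1011 → (4.000,4.134)–(3.569,5.000)
cell (3,5): code 0001 → (3.569,5.000)–(3.000,5.311)
cell (4,0): code 0100 → (4.580,1.000)–(5.000,0.746)
cell (4,1): code 1000 → (5.000,1.726)–(4.580,1.000)
cell (4,3): code 0010 → (4.000,3.767)–(4.054,4.000)
cell (4,4): code 0001 → (4.054,4.000)–(4.000,4.134)
cell (5,0): code 0010 → (5.000,0.746)–(5.255,1.000)
cell (5,1): code 0001 → (5.255,1.000)–(5.000,1.726)
total: 12 segments, chained into 2 closed loop(s), length Σ = 7.020419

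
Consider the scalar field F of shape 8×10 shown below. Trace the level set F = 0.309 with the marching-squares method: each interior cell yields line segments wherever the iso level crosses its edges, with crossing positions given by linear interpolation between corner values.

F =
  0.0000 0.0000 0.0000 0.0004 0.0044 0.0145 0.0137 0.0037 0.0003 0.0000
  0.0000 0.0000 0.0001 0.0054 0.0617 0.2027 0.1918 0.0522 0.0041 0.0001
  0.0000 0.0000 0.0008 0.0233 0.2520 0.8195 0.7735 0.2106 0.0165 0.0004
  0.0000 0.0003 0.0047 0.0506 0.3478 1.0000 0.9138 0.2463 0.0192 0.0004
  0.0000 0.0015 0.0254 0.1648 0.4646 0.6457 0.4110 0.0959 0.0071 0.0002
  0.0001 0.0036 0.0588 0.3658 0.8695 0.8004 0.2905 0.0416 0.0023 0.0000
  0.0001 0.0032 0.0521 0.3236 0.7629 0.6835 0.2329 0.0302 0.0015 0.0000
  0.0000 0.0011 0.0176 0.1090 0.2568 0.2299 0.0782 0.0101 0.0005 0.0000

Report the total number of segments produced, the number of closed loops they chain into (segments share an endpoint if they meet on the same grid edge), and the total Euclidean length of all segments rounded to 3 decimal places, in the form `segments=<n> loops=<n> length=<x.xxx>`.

cell (1,4): code 0100 → (1.172,5.000)–(2.000,4.100)
cell (1,5): code 1100 → (1.201,6.000)–(1.172,5.000)
cell (1,6): code 1000 → (2.000,6.825)–(1.201,6.000)
cell (2,3): code 0100 → (2.595,4.000)–(3.000,3.869)
cell (2,4): code 1110 → (2.000,4.100)–(2.595,4.000)
cell (2,6): code 1001 → (3.000,6.906)–(2.000,6.825)
cell (3,3): code 0110 → (3.000,3.869)–(4.000,3.481)
cell (3,6): code 1001 → (4.000,6.324)–(3.000,6.906)
cell (4,2): code 0100 → (4.717,3.000)–(5.000,2.815)
cell (4,3): code 1110 → (4.000,3.481)–(4.717,3.000)
cell (4,5): code 1011 → (5.000,5.964)–(4.846,6.000)
cell (4,6): code 0001 → (4.846,6.000)–(4.000,6.324)
cell (5,2): code 0110 → (5.000,2.815)–(6.000,2.946)
cell (5,5): code 1001 → (6.000,5.831)–(5.000,5.964)
cell (6,2): code 0010 → (6.000,2.946)–(6.068,3.000)
cell (6,3): code 0011 → (6.068,3.000)–(6.897,4.000)
cell (6,4): code 0011 → (6.897,4.000)–(6.826,5.000)
cell (6,5): code 0001 → (6.826,5.000)–(6.000,5.831)
total: 18 segments, chained into 1 closed loop(s), length Σ = 15.475735

segments=18 loops=1 length=15.476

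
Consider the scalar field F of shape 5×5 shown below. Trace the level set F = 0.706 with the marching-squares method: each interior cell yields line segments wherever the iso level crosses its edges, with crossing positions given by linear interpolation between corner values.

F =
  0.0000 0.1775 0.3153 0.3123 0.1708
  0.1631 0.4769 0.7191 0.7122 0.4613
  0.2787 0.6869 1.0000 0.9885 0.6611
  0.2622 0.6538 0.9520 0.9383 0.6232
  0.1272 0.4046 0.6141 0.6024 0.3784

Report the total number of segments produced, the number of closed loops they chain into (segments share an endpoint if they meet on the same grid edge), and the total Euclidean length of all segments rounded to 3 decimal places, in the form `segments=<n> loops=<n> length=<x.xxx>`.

cell (0,1): code 0100 → (0.968,2.000)–(1.000,1.946)
cell (0,2): code 1100 → (0.984,3.000)–(0.968,2.000)
cell (0,3): code 1000 → (1.000,3.025)–(0.984,3.000)
cell (1,1): code 0110 → (1.000,1.946)–(2.000,1.061)
cell (1,3): code 1001 → (2.000,3.863)–(1.000,3.025)
cell (2,1): code 0110 → (2.000,1.061)–(3.000,1.175)
cell (2,3): code 1001 → (3.000,3.737)–(2.000,3.863)
cell (3,1): code 0010 → (3.000,1.175)–(3.728,2.000)
cell (3,2): code 0011 → (3.728,2.000)–(3.692,3.000)
cell (3,3): code 0001 → (3.692,3.000)–(3.000,3.737)
total: 10 segments, chained into 1 closed loop(s), length Σ = 8.858591

segments=10 loops=1 length=8.859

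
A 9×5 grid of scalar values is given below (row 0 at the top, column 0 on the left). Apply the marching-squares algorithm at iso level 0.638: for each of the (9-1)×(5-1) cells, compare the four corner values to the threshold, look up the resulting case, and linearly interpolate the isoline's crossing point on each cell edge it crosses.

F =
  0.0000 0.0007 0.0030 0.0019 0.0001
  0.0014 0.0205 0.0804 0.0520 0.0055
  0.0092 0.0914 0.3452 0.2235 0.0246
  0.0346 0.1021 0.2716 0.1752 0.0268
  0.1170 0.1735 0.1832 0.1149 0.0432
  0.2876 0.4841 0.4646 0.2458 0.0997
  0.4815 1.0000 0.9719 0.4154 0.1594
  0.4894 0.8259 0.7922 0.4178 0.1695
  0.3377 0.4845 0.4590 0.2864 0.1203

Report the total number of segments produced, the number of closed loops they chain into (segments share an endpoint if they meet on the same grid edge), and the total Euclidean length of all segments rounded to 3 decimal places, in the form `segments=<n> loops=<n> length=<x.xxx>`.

cell (5,0): code 0100 → (5.298,1.000)–(6.000,0.302)
cell (5,1): code 1100 → (5.342,2.000)–(5.298,1.000)
cell (5,2): code 1000 → (6.000,2.600)–(5.342,2.000)
cell (6,0): code 0110 → (6.000,0.302)–(7.000,0.442)
cell (6,2): code 1001 → (7.000,2.412)–(6.000,2.600)
cell (7,0): code 0010 → (7.000,0.442)–(7.550,1.000)
cell (7,1): code 0011 → (7.550,1.000)–(7.463,2.000)
cell (7,2): code 0001 → (7.463,2.000)–(7.000,2.412)
total: 8 segments, chained into 1 closed loop(s), length Σ = 7.316073

segments=8 loops=1 length=7.316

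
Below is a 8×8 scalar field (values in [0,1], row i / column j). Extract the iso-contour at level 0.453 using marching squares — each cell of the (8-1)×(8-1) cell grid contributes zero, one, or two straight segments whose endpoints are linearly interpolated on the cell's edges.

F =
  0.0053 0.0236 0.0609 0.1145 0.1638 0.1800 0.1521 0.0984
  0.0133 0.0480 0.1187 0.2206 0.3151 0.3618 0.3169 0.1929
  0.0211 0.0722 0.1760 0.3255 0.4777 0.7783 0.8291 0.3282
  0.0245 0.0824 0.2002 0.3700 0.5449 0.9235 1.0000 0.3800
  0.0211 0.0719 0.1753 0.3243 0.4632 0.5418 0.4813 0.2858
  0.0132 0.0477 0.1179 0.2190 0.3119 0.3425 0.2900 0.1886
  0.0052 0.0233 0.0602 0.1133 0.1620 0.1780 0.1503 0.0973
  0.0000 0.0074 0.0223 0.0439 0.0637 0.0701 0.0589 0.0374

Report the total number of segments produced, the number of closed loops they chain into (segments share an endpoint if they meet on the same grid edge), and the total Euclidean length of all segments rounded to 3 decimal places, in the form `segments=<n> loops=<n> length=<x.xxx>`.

segments=12 loops=1 length=10.287

cell (1,3): code 0100 → (1.848,4.000)–(2.000,3.838)
cell (1,4): code 1100 → (1.219,5.000)–(1.848,4.000)
cell (1,5): code 1100 → (1.266,6.000)–(1.219,5.000)
cell (1,6): code 1000 → (2.000,6.751)–(1.266,6.000)
cell (2,3): code 0110 → (2.000,3.838)–(3.000,3.475)
cell (2,6): code 1001 → (3.000,6.882)–(2.000,6.751)
cell (3,3): code 0110 → (3.000,3.475)–(4.000,3.927)
cell (3,6): code 1001 → (4.000,6.145)–(3.000,6.882)
cell (4,3): code 0010 → (4.000,3.927)–(4.067,4.000)
cell (4,4): code 0011 → (4.067,4.000)–(4.446,5.000)
cell (4,5): code 0011 → (4.446,5.000)–(4.148,6.000)
cell (4,6): code 0001 → (4.148,6.000)–(4.000,6.145)
total: 12 segments, chained into 1 closed loop(s), length Σ = 10.286605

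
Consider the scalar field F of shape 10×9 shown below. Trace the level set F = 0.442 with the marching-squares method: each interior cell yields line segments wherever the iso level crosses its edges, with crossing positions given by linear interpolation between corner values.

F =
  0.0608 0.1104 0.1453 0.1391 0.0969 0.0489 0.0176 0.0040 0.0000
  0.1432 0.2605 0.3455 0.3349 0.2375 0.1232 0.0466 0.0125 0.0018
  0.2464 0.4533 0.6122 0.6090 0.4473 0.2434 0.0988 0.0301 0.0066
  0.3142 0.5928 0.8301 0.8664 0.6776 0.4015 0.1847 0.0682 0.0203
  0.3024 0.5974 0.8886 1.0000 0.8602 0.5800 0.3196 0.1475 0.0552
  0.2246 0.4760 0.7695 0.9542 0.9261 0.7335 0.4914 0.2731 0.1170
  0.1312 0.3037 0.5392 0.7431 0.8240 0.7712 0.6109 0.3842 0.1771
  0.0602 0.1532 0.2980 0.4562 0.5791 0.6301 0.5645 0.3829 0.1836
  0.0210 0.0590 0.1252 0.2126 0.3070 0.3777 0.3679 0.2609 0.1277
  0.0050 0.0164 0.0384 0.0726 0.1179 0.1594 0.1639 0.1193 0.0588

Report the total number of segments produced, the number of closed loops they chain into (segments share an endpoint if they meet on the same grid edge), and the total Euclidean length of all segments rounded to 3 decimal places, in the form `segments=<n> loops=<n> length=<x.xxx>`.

segments=24 loops=1 length=19.526

cell (1,0): code 0100 → (1.941,1.000)–(2.000,0.945)
cell (1,1): code 1100 → (1.362,2.000)–(1.941,1.000)
cell (1,2): code 1100 → (1.391,3.000)–(1.362,2.000)
cell (1,3): code 1100 → (1.975,4.000)–(1.391,3.000)
cell (1,4): code 1000 → (2.000,4.026)–(1.975,4.000)
cell (2,0): code 0110 → (2.000,0.945)–(3.000,0.459)
cell (2,4): code 1001 → (3.000,4.853)–(2.000,4.026)
cell (3,0): code 0110 → (3.000,0.459)–(4.000,0.473)
cell (3,4): code 1101 → (3.227,5.000)–(3.000,4.853)
cell (3,5): code 1000 → (4.000,5.530)–(3.227,5.000)
cell (4,0): code 0110 → (4.000,0.473)–(5.000,0.865)
cell (4,5): code 1101 → (4.712,6.000)–(4.000,5.530)
cell (4,6): code 1000 → (5.000,6.226)–(4.712,6.000)
cell (5,0): code 0010 → (5.000,0.865)–(5.197,1.000)
cell (5,1): code 0111 → (5.197,1.000)–(6.000,1.587)
cell (5,6): code 1001 → (6.000,6.745)–(5.000,6.226)
cell (6,1): code 0010 → (6.000,1.587)–(6.403,2.000)
cell (6,2): code 0111 → (6.403,2.000)–(7.000,2.910)
cell (6,6): code 1001 → (7.000,6.675)–(6.000,6.745)
cell (7,2): code 0010 → (7.000,2.910)–(7.058,3.000)
cell (7,3): code 0011 → (7.058,3.000)–(7.504,4.000)
cell (7,4): code 0011 → (7.504,4.000)–(7.745,5.000)
cell (7,5): code 0011 → (7.745,5.000)–(7.623,6.000)
cell (7,6): code 0001 → (7.623,6.000)–(7.000,6.675)
total: 24 segments, chained into 1 closed loop(s), length Σ = 19.526064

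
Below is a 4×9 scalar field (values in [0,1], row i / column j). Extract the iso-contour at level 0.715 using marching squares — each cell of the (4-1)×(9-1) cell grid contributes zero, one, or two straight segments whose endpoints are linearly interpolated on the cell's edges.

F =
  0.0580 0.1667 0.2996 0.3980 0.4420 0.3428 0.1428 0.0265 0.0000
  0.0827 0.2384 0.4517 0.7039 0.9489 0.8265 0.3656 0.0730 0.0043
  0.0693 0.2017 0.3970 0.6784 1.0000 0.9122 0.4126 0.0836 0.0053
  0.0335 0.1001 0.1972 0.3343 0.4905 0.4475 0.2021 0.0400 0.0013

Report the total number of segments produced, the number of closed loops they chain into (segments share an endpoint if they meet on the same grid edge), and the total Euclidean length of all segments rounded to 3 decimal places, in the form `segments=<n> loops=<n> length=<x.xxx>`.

cell (0,3): code 0100 → (0.539,4.000)–(1.000,3.045)
cell (0,4): code 1100 → (0.769,5.000)–(0.539,4.000)
cell (0,5): code 1000 → (1.000,5.242)–(0.769,5.000)
cell (1,3): code 0110 → (1.000,3.045)–(2.000,3.114)
cell (1,5): code 1001 → (2.000,5.395)–(1.000,5.242)
cell (2,3): code 0010 → (2.000,3.114)–(2.559,4.000)
cell (2,4): code 0011 → (2.559,4.000)–(2.424,5.000)
cell (2,5): code 0001 → (2.424,5.000)–(2.000,5.395)
total: 8 segments, chained into 1 closed loop(s), length Σ = 7.071375

segments=8 loops=1 length=7.071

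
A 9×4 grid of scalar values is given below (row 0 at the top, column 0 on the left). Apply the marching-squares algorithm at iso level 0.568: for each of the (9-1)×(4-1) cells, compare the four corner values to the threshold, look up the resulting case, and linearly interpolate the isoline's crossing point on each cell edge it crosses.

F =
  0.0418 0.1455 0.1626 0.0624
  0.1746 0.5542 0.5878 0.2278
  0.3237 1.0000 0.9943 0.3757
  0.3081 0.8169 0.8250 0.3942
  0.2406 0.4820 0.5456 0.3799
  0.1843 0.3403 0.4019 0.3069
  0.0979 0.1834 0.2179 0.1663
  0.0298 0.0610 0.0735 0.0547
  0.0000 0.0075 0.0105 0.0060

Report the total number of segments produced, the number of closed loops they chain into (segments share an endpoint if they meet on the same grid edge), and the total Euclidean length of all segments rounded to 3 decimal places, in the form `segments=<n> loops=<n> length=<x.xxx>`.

cell (0,1): code 0100 → (0.953,2.000)–(1.000,1.411)
cell (0,2): code 1000 → (1.000,2.055)–(0.953,2.000)
cell (1,0): code 0100 → (1.031,1.000)–(2.000,0.361)
cell (1,1): code 1110 → (1.000,1.411)–(1.031,1.000)
cell (1,2): code 1001 → (2.000,2.689)–(1.000,2.055)
cell (2,0): code 0110 → (2.000,0.361)–(3.000,0.511)
cell (2,2): code 1001 → (3.000,2.597)–(2.000,2.689)
cell (3,0): code 0010 → (3.000,0.511)–(3.743,1.000)
cell (3,1): code 0011 → (3.743,1.000)–(3.920,2.000)
cell (3,2): code 0001 → (3.920,2.000)–(3.000,2.597)
total: 10 segments, chained into 1 closed loop(s), length Σ = 8.436797

segments=10 loops=1 length=8.437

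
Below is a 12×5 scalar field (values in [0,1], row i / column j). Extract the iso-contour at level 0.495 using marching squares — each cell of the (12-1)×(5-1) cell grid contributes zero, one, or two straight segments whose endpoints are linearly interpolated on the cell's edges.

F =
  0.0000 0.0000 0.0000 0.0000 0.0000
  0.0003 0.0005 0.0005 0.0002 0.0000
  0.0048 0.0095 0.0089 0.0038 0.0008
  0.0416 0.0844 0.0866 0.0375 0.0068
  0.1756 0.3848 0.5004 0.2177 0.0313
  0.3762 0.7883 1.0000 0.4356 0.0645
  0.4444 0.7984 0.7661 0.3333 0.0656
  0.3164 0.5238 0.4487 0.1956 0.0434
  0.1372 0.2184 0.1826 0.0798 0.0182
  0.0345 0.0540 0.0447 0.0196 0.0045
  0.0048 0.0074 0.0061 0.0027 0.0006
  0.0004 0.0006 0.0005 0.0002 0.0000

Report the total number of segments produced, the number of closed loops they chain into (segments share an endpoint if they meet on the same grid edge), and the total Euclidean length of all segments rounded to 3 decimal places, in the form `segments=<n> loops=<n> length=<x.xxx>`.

segments=12 loops=1 length=8.942

cell (3,1): code 0100 → (3.987,2.000)–(4.000,1.953)
cell (3,2): code 1000 → (4.000,2.019)–(3.987,2.000)
cell (4,0): code 0100 → (4.273,1.000)–(5.000,0.288)
cell (4,1): code 1110 → (4.000,1.953)–(4.273,1.000)
cell (4,2): code 1001 → (5.000,2.895)–(4.000,2.019)
cell (5,0): code 0110 → (5.000,0.288)–(6.000,0.143)
cell (5,2): code 1001 → (6.000,2.626)–(5.000,2.895)
cell (6,0): code 0110 → (6.000,0.143)–(7.000,0.861)
cell (6,1): code 1011 → (7.000,1.383)–(6.854,2.000)
cell (6,2): code 0001 → (6.854,2.000)–(6.000,2.626)
cell (7,0): code 0010 → (7.000,0.861)–(7.094,1.000)
cell (7,1): code 0001 → (7.094,1.000)–(7.000,1.383)
total: 12 segments, chained into 1 closed loop(s), length Σ = 8.942352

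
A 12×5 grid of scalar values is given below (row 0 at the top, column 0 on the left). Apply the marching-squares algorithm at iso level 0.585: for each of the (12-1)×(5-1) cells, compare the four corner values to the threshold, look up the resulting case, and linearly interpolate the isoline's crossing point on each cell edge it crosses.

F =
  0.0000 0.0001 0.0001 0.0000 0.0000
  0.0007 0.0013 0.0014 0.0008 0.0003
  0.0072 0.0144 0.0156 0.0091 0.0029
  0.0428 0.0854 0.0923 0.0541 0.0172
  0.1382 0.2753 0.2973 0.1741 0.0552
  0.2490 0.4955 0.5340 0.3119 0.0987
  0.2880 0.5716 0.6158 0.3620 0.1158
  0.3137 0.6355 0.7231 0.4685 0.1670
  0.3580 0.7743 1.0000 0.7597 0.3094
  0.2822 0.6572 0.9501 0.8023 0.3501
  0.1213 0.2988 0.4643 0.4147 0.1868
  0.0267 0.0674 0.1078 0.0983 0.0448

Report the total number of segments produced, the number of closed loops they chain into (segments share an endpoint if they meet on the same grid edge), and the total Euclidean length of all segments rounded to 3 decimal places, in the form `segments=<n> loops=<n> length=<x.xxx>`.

segments=14 loops=1 length=11.027

cell (5,1): code 0100 → (5.623,2.000)–(6.000,1.303)
cell (5,2): code 1000 → (6.000,2.121)–(5.623,2.000)
cell (6,0): code 0100 → (6.210,1.000)–(7.000,0.843)
cell (6,1): code 1110 → (6.000,1.303)–(6.210,1.000)
cell (6,2): code 1001 → (7.000,2.542)–(6.000,2.121)
cell (7,0): code 0110 → (7.000,0.843)–(8.000,0.545)
cell (7,2): code 1101 → (7.400,3.000)–(7.000,2.542)
cell (7,3): code 1000 → (8.000,3.388)–(7.400,3.000)
cell (8,0): code 0110 → (8.000,0.545)–(9.000,0.807)
cell (8,3): code 1001 → (9.000,3.481)–(8.000,3.388)
cell (9,0): code 0010 → (9.000,0.807)–(9.201,1.000)
cell (9,1): code 0011 → (9.201,1.000)–(9.752,2.000)
cell (9,2): code 0011 → (9.752,2.000)–(9.561,3.000)
cell (9,3): code 0001 → (9.561,3.000)–(9.000,3.481)
total: 14 segments, chained into 1 closed loop(s), length Σ = 11.027203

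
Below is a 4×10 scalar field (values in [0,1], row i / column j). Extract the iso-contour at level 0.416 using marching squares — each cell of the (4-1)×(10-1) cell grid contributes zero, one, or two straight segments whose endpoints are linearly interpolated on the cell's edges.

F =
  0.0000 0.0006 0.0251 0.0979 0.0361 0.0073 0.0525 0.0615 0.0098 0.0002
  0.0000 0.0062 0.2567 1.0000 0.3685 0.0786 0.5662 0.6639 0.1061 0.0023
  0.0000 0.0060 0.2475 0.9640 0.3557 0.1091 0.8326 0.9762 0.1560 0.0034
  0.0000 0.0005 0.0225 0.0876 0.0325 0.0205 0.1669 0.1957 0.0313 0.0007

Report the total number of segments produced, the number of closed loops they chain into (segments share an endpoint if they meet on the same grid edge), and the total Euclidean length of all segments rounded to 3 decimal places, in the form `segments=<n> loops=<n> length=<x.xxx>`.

cell (0,2): code 0100 → (0.353,3.000)–(1.000,2.214)
cell (0,3): code 1000 → (1.000,3.925)–(0.353,3.000)
cell (0,5): code 0100 → (0.708,6.000)–(1.000,5.692)
cell (0,6): code 1100 → (0.588,7.000)–(0.708,6.000)
cell (0,7): code 1000 → (1.000,7.444)–(0.588,7.000)
cell (1,2): code 0110 → (1.000,2.214)–(2.000,2.235)
cell (1,3): code 1001 → (2.000,3.901)–(1.000,3.925)
cell (1,5): code 0110 → (1.000,5.692)–(2.000,5.424)
cell (1,7): code 1001 → (2.000,7.683)–(1.000,7.444)
cell (2,2): code 0010 → (2.000,2.235)–(2.625,3.000)
cell (2,3): code 0001 → (2.625,3.000)–(2.000,3.901)
cell (2,5): code 0010 → (2.000,5.424)–(2.626,6.000)
cell (2,6): code 0011 → (2.626,6.000)–(2.718,7.000)
cell (2,7): code 0001 → (2.718,7.000)–(2.000,7.683)
total: 14 segments, chained into 2 closed loop(s), length Σ = 13.178087

segments=14 loops=2 length=13.178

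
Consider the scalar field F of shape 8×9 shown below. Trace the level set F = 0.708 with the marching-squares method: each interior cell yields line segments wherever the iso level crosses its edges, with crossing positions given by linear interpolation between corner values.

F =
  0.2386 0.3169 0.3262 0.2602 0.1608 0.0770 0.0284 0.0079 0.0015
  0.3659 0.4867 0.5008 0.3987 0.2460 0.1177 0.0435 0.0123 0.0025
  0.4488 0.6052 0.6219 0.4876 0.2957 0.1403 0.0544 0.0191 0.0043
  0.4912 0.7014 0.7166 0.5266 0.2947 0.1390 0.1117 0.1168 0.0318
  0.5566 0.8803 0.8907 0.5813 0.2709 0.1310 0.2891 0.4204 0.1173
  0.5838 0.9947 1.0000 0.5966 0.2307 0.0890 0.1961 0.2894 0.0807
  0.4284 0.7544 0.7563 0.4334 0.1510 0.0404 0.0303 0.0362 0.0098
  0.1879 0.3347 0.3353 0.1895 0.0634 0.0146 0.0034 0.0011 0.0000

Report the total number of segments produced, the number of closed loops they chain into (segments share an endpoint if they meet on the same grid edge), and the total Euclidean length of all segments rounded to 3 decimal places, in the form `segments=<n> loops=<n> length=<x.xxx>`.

cell (2,1): code 0100 → (2.909,2.000)–(3.000,1.434)
cell (2,2): code 1000 → (3.000,2.045)–(2.909,2.000)
cell (3,0): code 0100 → (3.037,1.000)–(4.000,0.468)
cell (3,1): code 1110 → (3.000,1.434)–(3.037,1.000)
cell (3,2): code 1001 → (4.000,2.590)–(3.000,2.045)
cell (4,0): code 0110 → (4.000,0.468)–(5.000,0.302)
cell (4,2): code 1001 → (5.000,2.724)–(4.000,2.590)
cell (5,0): code 0110 → (5.000,0.302)–(6.000,0.858)
cell (5,2): code 1001 → (6.000,2.150)–(5.000,2.724)
cell (6,0): code 0010 → (6.000,0.858)–(6.111,1.000)
cell (6,1): code 0011 → (6.111,1.000)–(6.115,2.000)
cell (6,2): code 0001 → (6.115,2.000)–(6.000,2.150)
total: 12 segments, chained into 1 closed loop(s), length Σ = 9.037906

segments=12 loops=1 length=9.038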